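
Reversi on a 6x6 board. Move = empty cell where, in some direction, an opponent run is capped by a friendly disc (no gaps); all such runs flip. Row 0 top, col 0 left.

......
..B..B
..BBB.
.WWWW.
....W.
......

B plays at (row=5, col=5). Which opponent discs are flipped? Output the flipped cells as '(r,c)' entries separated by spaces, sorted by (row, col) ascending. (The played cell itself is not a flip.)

Dir NW: opp run (4,4) (3,3) capped by B -> flip
Dir N: first cell '.' (not opp) -> no flip
Dir NE: edge -> no flip
Dir W: first cell '.' (not opp) -> no flip
Dir E: edge -> no flip
Dir SW: edge -> no flip
Dir S: edge -> no flip
Dir SE: edge -> no flip

Answer: (3,3) (4,4)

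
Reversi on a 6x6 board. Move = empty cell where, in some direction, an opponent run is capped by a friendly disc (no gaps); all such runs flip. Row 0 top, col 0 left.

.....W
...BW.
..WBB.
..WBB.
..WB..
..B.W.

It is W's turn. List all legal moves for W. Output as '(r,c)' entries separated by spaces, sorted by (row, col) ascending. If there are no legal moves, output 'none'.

Answer: (0,4) (1,2) (1,5) (2,5) (3,5) (4,4)

Derivation:
(0,2): no bracket -> illegal
(0,3): no bracket -> illegal
(0,4): flips 1 -> legal
(1,2): flips 1 -> legal
(1,5): flips 2 -> legal
(2,5): flips 2 -> legal
(3,5): flips 2 -> legal
(4,1): no bracket -> illegal
(4,4): flips 4 -> legal
(4,5): no bracket -> illegal
(5,1): no bracket -> illegal
(5,3): no bracket -> illegal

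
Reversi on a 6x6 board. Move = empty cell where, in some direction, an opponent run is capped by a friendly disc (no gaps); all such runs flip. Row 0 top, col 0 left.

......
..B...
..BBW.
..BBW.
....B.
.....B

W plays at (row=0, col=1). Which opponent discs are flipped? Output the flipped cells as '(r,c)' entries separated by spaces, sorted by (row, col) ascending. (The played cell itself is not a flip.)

Answer: (1,2) (2,3)

Derivation:
Dir NW: edge -> no flip
Dir N: edge -> no flip
Dir NE: edge -> no flip
Dir W: first cell '.' (not opp) -> no flip
Dir E: first cell '.' (not opp) -> no flip
Dir SW: first cell '.' (not opp) -> no flip
Dir S: first cell '.' (not opp) -> no flip
Dir SE: opp run (1,2) (2,3) capped by W -> flip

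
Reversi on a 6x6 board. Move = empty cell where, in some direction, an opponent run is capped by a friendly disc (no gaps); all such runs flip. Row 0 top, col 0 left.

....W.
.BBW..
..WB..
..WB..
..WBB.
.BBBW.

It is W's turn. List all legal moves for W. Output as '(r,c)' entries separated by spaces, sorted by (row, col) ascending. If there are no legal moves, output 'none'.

(0,0): flips 1 -> legal
(0,1): no bracket -> illegal
(0,2): flips 1 -> legal
(0,3): no bracket -> illegal
(1,0): flips 2 -> legal
(1,4): flips 1 -> legal
(2,0): no bracket -> illegal
(2,1): no bracket -> illegal
(2,4): flips 2 -> legal
(3,4): flips 2 -> legal
(3,5): no bracket -> illegal
(4,0): no bracket -> illegal
(4,1): no bracket -> illegal
(4,5): flips 2 -> legal
(5,0): flips 3 -> legal
(5,5): flips 2 -> legal

Answer: (0,0) (0,2) (1,0) (1,4) (2,4) (3,4) (4,5) (5,0) (5,5)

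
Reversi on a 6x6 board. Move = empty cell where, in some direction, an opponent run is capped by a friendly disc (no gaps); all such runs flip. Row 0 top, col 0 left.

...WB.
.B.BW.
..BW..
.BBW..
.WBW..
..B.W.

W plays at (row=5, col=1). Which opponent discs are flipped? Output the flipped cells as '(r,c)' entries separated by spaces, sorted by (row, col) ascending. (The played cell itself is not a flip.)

Answer: (4,2)

Derivation:
Dir NW: first cell '.' (not opp) -> no flip
Dir N: first cell 'W' (not opp) -> no flip
Dir NE: opp run (4,2) capped by W -> flip
Dir W: first cell '.' (not opp) -> no flip
Dir E: opp run (5,2), next='.' -> no flip
Dir SW: edge -> no flip
Dir S: edge -> no flip
Dir SE: edge -> no flip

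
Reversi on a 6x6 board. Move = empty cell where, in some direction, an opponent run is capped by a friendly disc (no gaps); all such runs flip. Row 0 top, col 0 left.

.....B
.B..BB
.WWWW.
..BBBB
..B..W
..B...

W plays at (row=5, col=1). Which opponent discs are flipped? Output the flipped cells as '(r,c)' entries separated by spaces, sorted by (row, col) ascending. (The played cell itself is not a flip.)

Answer: (3,3) (4,2)

Derivation:
Dir NW: first cell '.' (not opp) -> no flip
Dir N: first cell '.' (not opp) -> no flip
Dir NE: opp run (4,2) (3,3) capped by W -> flip
Dir W: first cell '.' (not opp) -> no flip
Dir E: opp run (5,2), next='.' -> no flip
Dir SW: edge -> no flip
Dir S: edge -> no flip
Dir SE: edge -> no flip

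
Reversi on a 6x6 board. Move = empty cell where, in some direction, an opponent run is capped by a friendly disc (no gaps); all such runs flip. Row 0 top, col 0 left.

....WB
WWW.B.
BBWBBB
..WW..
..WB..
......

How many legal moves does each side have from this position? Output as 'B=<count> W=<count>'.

Answer: B=6 W=8

Derivation:
-- B to move --
(0,0): flips 1 -> legal
(0,1): flips 2 -> legal
(0,2): flips 1 -> legal
(0,3): flips 2 -> legal
(1,3): no bracket -> illegal
(1,5): no bracket -> illegal
(3,1): no bracket -> illegal
(3,4): no bracket -> illegal
(4,1): flips 2 -> legal
(4,4): no bracket -> illegal
(5,1): flips 2 -> legal
(5,2): no bracket -> illegal
(5,3): no bracket -> illegal
B mobility = 6
-- W to move --
(0,3): no bracket -> illegal
(1,3): flips 1 -> legal
(1,5): flips 1 -> legal
(3,0): flips 2 -> legal
(3,1): flips 1 -> legal
(3,4): flips 3 -> legal
(3,5): no bracket -> illegal
(4,4): flips 1 -> legal
(5,2): no bracket -> illegal
(5,3): flips 1 -> legal
(5,4): flips 1 -> legal
W mobility = 8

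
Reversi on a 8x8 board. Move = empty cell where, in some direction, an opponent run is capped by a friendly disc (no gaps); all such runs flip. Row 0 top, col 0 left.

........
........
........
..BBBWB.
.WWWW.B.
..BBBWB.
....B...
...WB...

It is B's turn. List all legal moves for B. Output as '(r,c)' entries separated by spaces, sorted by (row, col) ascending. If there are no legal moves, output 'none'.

(2,4): flips 1 -> legal
(2,5): no bracket -> illegal
(2,6): flips 2 -> legal
(3,0): flips 1 -> legal
(3,1): flips 1 -> legal
(4,0): no bracket -> illegal
(4,5): no bracket -> illegal
(5,0): flips 1 -> legal
(5,1): flips 1 -> legal
(6,2): no bracket -> illegal
(6,3): no bracket -> illegal
(6,5): no bracket -> illegal
(6,6): flips 2 -> legal
(7,2): flips 1 -> legal

Answer: (2,4) (2,6) (3,0) (3,1) (5,0) (5,1) (6,6) (7,2)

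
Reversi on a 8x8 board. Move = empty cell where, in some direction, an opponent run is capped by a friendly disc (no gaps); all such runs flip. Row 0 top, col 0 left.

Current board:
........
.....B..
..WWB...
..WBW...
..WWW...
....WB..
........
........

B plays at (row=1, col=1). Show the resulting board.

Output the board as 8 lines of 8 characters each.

Answer: ........
.B...B..
..BWB...
..WBW...
..WWW...
....WB..
........
........

Derivation:
Place B at (1,1); scan 8 dirs for brackets.
Dir NW: first cell '.' (not opp) -> no flip
Dir N: first cell '.' (not opp) -> no flip
Dir NE: first cell '.' (not opp) -> no flip
Dir W: first cell '.' (not opp) -> no flip
Dir E: first cell '.' (not opp) -> no flip
Dir SW: first cell '.' (not opp) -> no flip
Dir S: first cell '.' (not opp) -> no flip
Dir SE: opp run (2,2) capped by B -> flip
All flips: (2,2)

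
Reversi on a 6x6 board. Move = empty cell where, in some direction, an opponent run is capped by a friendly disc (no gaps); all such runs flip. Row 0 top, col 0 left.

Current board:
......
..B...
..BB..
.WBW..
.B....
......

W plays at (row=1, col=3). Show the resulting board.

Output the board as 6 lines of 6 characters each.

Place W at (1,3); scan 8 dirs for brackets.
Dir NW: first cell '.' (not opp) -> no flip
Dir N: first cell '.' (not opp) -> no flip
Dir NE: first cell '.' (not opp) -> no flip
Dir W: opp run (1,2), next='.' -> no flip
Dir E: first cell '.' (not opp) -> no flip
Dir SW: opp run (2,2) capped by W -> flip
Dir S: opp run (2,3) capped by W -> flip
Dir SE: first cell '.' (not opp) -> no flip
All flips: (2,2) (2,3)

Answer: ......
..BW..
..WW..
.WBW..
.B....
......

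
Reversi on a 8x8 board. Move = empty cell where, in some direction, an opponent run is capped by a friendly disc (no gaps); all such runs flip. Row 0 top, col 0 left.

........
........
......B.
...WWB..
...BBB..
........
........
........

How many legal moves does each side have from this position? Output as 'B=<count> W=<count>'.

Answer: B=5 W=6

Derivation:
-- B to move --
(2,2): flips 1 -> legal
(2,3): flips 2 -> legal
(2,4): flips 1 -> legal
(2,5): flips 1 -> legal
(3,2): flips 2 -> legal
(4,2): no bracket -> illegal
B mobility = 5
-- W to move --
(1,5): no bracket -> illegal
(1,6): no bracket -> illegal
(1,7): no bracket -> illegal
(2,4): no bracket -> illegal
(2,5): no bracket -> illegal
(2,7): no bracket -> illegal
(3,2): no bracket -> illegal
(3,6): flips 1 -> legal
(3,7): no bracket -> illegal
(4,2): no bracket -> illegal
(4,6): no bracket -> illegal
(5,2): flips 1 -> legal
(5,3): flips 1 -> legal
(5,4): flips 1 -> legal
(5,5): flips 1 -> legal
(5,6): flips 1 -> legal
W mobility = 6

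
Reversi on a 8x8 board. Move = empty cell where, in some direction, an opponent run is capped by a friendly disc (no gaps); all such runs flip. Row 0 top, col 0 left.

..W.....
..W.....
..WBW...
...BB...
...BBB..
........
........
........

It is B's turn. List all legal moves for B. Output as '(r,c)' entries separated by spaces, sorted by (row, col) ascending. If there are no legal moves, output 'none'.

Answer: (0,1) (1,1) (1,4) (1,5) (2,1) (2,5)

Derivation:
(0,1): flips 1 -> legal
(0,3): no bracket -> illegal
(1,1): flips 1 -> legal
(1,3): no bracket -> illegal
(1,4): flips 1 -> legal
(1,5): flips 1 -> legal
(2,1): flips 1 -> legal
(2,5): flips 1 -> legal
(3,1): no bracket -> illegal
(3,2): no bracket -> illegal
(3,5): no bracket -> illegal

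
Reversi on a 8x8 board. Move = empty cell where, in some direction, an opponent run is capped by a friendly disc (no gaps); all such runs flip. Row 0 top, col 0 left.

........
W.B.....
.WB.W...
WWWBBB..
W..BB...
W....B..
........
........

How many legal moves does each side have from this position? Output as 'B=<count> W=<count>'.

-- B to move --
(0,0): no bracket -> illegal
(0,1): no bracket -> illegal
(1,1): no bracket -> illegal
(1,3): flips 1 -> legal
(1,4): flips 1 -> legal
(1,5): flips 1 -> legal
(2,0): flips 1 -> legal
(2,3): no bracket -> illegal
(2,5): no bracket -> illegal
(4,1): no bracket -> illegal
(4,2): flips 1 -> legal
(5,1): no bracket -> illegal
(6,0): no bracket -> illegal
(6,1): no bracket -> illegal
B mobility = 5
-- W to move --
(0,1): no bracket -> illegal
(0,2): flips 2 -> legal
(0,3): flips 1 -> legal
(1,1): no bracket -> illegal
(1,3): flips 1 -> legal
(2,3): flips 1 -> legal
(2,5): no bracket -> illegal
(2,6): no bracket -> illegal
(3,6): flips 3 -> legal
(4,2): flips 1 -> legal
(4,5): no bracket -> illegal
(4,6): flips 1 -> legal
(5,2): no bracket -> illegal
(5,3): no bracket -> illegal
(5,4): flips 3 -> legal
(5,6): no bracket -> illegal
(6,4): no bracket -> illegal
(6,5): no bracket -> illegal
(6,6): no bracket -> illegal
W mobility = 8

Answer: B=5 W=8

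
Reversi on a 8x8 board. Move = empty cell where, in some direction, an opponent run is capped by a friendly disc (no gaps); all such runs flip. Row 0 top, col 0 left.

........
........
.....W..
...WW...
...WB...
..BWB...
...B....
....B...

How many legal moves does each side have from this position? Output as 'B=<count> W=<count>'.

Answer: B=7 W=8

Derivation:
-- B to move --
(1,4): no bracket -> illegal
(1,5): no bracket -> illegal
(1,6): flips 3 -> legal
(2,2): flips 1 -> legal
(2,3): flips 3 -> legal
(2,4): flips 1 -> legal
(2,6): no bracket -> illegal
(3,2): flips 1 -> legal
(3,5): no bracket -> illegal
(3,6): no bracket -> illegal
(4,2): flips 1 -> legal
(4,5): no bracket -> illegal
(6,2): flips 1 -> legal
(6,4): no bracket -> illegal
B mobility = 7
-- W to move --
(3,5): flips 1 -> legal
(4,1): no bracket -> illegal
(4,2): no bracket -> illegal
(4,5): flips 1 -> legal
(5,1): flips 1 -> legal
(5,5): flips 2 -> legal
(6,1): flips 1 -> legal
(6,2): no bracket -> illegal
(6,4): flips 2 -> legal
(6,5): flips 1 -> legal
(7,2): no bracket -> illegal
(7,3): flips 1 -> legal
(7,5): no bracket -> illegal
W mobility = 8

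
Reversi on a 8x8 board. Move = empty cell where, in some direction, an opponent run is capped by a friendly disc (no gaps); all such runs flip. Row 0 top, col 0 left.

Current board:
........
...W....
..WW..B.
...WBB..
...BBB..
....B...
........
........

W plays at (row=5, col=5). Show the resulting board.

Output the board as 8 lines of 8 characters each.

Answer: ........
...W....
..WW..B.
...WBB..
...BWB..
....BW..
........
........

Derivation:
Place W at (5,5); scan 8 dirs for brackets.
Dir NW: opp run (4,4) capped by W -> flip
Dir N: opp run (4,5) (3,5), next='.' -> no flip
Dir NE: first cell '.' (not opp) -> no flip
Dir W: opp run (5,4), next='.' -> no flip
Dir E: first cell '.' (not opp) -> no flip
Dir SW: first cell '.' (not opp) -> no flip
Dir S: first cell '.' (not opp) -> no flip
Dir SE: first cell '.' (not opp) -> no flip
All flips: (4,4)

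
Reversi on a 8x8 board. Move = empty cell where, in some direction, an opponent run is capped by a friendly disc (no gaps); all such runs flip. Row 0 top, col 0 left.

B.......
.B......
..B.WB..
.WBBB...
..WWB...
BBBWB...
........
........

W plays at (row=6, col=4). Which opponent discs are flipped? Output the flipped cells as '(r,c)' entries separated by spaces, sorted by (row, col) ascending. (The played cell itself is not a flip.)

Answer: (3,4) (4,4) (5,4)

Derivation:
Dir NW: first cell 'W' (not opp) -> no flip
Dir N: opp run (5,4) (4,4) (3,4) capped by W -> flip
Dir NE: first cell '.' (not opp) -> no flip
Dir W: first cell '.' (not opp) -> no flip
Dir E: first cell '.' (not opp) -> no flip
Dir SW: first cell '.' (not opp) -> no flip
Dir S: first cell '.' (not opp) -> no flip
Dir SE: first cell '.' (not opp) -> no flip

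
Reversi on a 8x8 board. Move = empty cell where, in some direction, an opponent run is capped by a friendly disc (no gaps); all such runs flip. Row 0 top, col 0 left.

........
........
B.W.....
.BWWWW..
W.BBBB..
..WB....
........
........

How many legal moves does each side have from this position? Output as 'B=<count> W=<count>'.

-- B to move --
(1,1): flips 2 -> legal
(1,2): flips 2 -> legal
(1,3): flips 1 -> legal
(2,1): flips 1 -> legal
(2,3): flips 2 -> legal
(2,4): flips 2 -> legal
(2,5): flips 2 -> legal
(2,6): flips 1 -> legal
(3,0): no bracket -> illegal
(3,6): flips 4 -> legal
(4,1): no bracket -> illegal
(4,6): no bracket -> illegal
(5,0): no bracket -> illegal
(5,1): flips 1 -> legal
(6,1): flips 1 -> legal
(6,2): flips 1 -> legal
(6,3): no bracket -> illegal
B mobility = 12
-- W to move --
(1,0): no bracket -> illegal
(1,1): no bracket -> illegal
(2,1): no bracket -> illegal
(3,0): flips 1 -> legal
(3,6): no bracket -> illegal
(4,1): no bracket -> illegal
(4,6): no bracket -> illegal
(5,1): flips 1 -> legal
(5,4): flips 3 -> legal
(5,5): flips 2 -> legal
(5,6): flips 1 -> legal
(6,2): flips 2 -> legal
(6,3): flips 2 -> legal
(6,4): no bracket -> illegal
W mobility = 7

Answer: B=12 W=7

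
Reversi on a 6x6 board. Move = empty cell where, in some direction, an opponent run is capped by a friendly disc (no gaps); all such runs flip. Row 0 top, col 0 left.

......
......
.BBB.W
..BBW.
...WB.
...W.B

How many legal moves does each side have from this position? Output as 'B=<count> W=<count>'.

Answer: B=5 W=7

Derivation:
-- B to move --
(1,4): no bracket -> illegal
(1,5): no bracket -> illegal
(2,4): flips 1 -> legal
(3,5): flips 1 -> legal
(4,2): flips 1 -> legal
(4,5): flips 1 -> legal
(5,2): no bracket -> illegal
(5,4): flips 1 -> legal
B mobility = 5
-- W to move --
(1,0): flips 2 -> legal
(1,1): no bracket -> illegal
(1,2): flips 1 -> legal
(1,3): flips 2 -> legal
(1,4): no bracket -> illegal
(2,0): no bracket -> illegal
(2,4): no bracket -> illegal
(3,0): no bracket -> illegal
(3,1): flips 2 -> legal
(3,5): flips 1 -> legal
(4,1): no bracket -> illegal
(4,2): no bracket -> illegal
(4,5): flips 1 -> legal
(5,4): flips 1 -> legal
W mobility = 7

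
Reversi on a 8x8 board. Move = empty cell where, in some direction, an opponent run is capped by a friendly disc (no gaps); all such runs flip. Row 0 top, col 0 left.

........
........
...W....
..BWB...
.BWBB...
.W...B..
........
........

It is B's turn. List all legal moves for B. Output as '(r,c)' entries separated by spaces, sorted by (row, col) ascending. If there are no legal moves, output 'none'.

Answer: (1,2) (1,3) (1,4) (2,2) (5,2) (6,1)

Derivation:
(1,2): flips 1 -> legal
(1,3): flips 2 -> legal
(1,4): flips 1 -> legal
(2,2): flips 1 -> legal
(2,4): no bracket -> illegal
(3,1): no bracket -> illegal
(4,0): no bracket -> illegal
(5,0): no bracket -> illegal
(5,2): flips 1 -> legal
(5,3): no bracket -> illegal
(6,0): no bracket -> illegal
(6,1): flips 1 -> legal
(6,2): no bracket -> illegal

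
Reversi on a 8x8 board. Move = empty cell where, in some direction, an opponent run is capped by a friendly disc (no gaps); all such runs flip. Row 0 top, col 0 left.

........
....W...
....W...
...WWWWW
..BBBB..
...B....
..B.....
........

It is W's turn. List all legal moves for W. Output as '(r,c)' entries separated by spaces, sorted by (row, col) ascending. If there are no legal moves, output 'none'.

(3,1): no bracket -> illegal
(3,2): no bracket -> illegal
(4,1): no bracket -> illegal
(4,6): no bracket -> illegal
(5,1): flips 1 -> legal
(5,2): flips 1 -> legal
(5,4): flips 2 -> legal
(5,5): flips 2 -> legal
(5,6): flips 1 -> legal
(6,1): no bracket -> illegal
(6,3): flips 2 -> legal
(6,4): no bracket -> illegal
(7,1): flips 3 -> legal
(7,2): no bracket -> illegal
(7,3): no bracket -> illegal

Answer: (5,1) (5,2) (5,4) (5,5) (5,6) (6,3) (7,1)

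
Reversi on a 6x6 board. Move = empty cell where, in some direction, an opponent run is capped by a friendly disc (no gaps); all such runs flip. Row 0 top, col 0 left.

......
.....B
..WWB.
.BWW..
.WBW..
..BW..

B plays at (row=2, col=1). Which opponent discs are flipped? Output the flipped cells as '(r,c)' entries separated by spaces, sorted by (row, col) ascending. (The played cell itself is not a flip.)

Answer: (2,2) (2,3)

Derivation:
Dir NW: first cell '.' (not opp) -> no flip
Dir N: first cell '.' (not opp) -> no flip
Dir NE: first cell '.' (not opp) -> no flip
Dir W: first cell '.' (not opp) -> no flip
Dir E: opp run (2,2) (2,3) capped by B -> flip
Dir SW: first cell '.' (not opp) -> no flip
Dir S: first cell 'B' (not opp) -> no flip
Dir SE: opp run (3,2) (4,3), next='.' -> no flip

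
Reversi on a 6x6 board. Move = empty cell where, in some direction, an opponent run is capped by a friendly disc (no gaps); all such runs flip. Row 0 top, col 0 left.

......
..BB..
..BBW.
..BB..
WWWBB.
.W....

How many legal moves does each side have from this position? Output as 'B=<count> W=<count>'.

Answer: B=5 W=4

Derivation:
-- B to move --
(1,4): no bracket -> illegal
(1,5): flips 1 -> legal
(2,5): flips 1 -> legal
(3,0): no bracket -> illegal
(3,1): no bracket -> illegal
(3,4): no bracket -> illegal
(3,5): flips 1 -> legal
(5,0): flips 1 -> legal
(5,2): flips 1 -> legal
(5,3): no bracket -> illegal
B mobility = 5
-- W to move --
(0,1): no bracket -> illegal
(0,2): flips 4 -> legal
(0,3): no bracket -> illegal
(0,4): no bracket -> illegal
(1,1): no bracket -> illegal
(1,4): flips 2 -> legal
(2,1): flips 2 -> legal
(3,1): no bracket -> illegal
(3,4): no bracket -> illegal
(3,5): no bracket -> illegal
(4,5): flips 2 -> legal
(5,2): no bracket -> illegal
(5,3): no bracket -> illegal
(5,4): no bracket -> illegal
(5,5): no bracket -> illegal
W mobility = 4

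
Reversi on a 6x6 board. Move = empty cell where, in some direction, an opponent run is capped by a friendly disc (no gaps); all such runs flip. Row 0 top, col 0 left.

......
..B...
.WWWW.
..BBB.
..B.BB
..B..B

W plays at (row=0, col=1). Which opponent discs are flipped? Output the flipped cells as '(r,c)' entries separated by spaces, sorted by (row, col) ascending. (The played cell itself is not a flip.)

Answer: (1,2)

Derivation:
Dir NW: edge -> no flip
Dir N: edge -> no flip
Dir NE: edge -> no flip
Dir W: first cell '.' (not opp) -> no flip
Dir E: first cell '.' (not opp) -> no flip
Dir SW: first cell '.' (not opp) -> no flip
Dir S: first cell '.' (not opp) -> no flip
Dir SE: opp run (1,2) capped by W -> flip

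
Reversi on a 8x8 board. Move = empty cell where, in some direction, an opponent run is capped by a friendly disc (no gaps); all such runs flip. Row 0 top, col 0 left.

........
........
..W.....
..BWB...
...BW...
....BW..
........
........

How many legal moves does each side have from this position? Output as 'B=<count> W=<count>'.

Answer: B=4 W=6

Derivation:
-- B to move --
(1,1): no bracket -> illegal
(1,2): flips 1 -> legal
(1,3): no bracket -> illegal
(2,1): no bracket -> illegal
(2,3): flips 1 -> legal
(2,4): no bracket -> illegal
(3,1): no bracket -> illegal
(3,5): no bracket -> illegal
(4,2): no bracket -> illegal
(4,5): flips 1 -> legal
(4,6): no bracket -> illegal
(5,3): no bracket -> illegal
(5,6): flips 1 -> legal
(6,4): no bracket -> illegal
(6,5): no bracket -> illegal
(6,6): no bracket -> illegal
B mobility = 4
-- W to move --
(2,1): no bracket -> illegal
(2,3): no bracket -> illegal
(2,4): flips 1 -> legal
(2,5): no bracket -> illegal
(3,1): flips 1 -> legal
(3,5): flips 1 -> legal
(4,1): no bracket -> illegal
(4,2): flips 2 -> legal
(4,5): no bracket -> illegal
(5,2): no bracket -> illegal
(5,3): flips 2 -> legal
(6,3): no bracket -> illegal
(6,4): flips 1 -> legal
(6,5): no bracket -> illegal
W mobility = 6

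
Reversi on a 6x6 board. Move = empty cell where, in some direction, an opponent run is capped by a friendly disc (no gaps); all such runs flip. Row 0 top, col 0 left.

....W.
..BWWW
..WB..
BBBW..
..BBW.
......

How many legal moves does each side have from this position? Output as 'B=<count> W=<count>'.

-- B to move --
(0,2): no bracket -> illegal
(0,3): flips 1 -> legal
(0,5): flips 1 -> legal
(1,1): no bracket -> illegal
(2,1): flips 1 -> legal
(2,4): flips 1 -> legal
(2,5): no bracket -> illegal
(3,4): flips 1 -> legal
(3,5): no bracket -> illegal
(4,5): flips 1 -> legal
(5,3): no bracket -> illegal
(5,4): no bracket -> illegal
(5,5): no bracket -> illegal
B mobility = 6
-- W to move --
(0,1): no bracket -> illegal
(0,2): flips 1 -> legal
(0,3): no bracket -> illegal
(1,1): flips 1 -> legal
(2,0): no bracket -> illegal
(2,1): no bracket -> illegal
(2,4): flips 1 -> legal
(3,4): no bracket -> illegal
(4,0): flips 1 -> legal
(4,1): flips 4 -> legal
(5,1): flips 1 -> legal
(5,2): flips 2 -> legal
(5,3): flips 1 -> legal
(5,4): no bracket -> illegal
W mobility = 8

Answer: B=6 W=8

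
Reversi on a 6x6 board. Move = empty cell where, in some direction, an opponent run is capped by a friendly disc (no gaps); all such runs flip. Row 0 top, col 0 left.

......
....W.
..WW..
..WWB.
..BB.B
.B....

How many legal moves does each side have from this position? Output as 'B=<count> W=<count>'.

Answer: B=5 W=4

Derivation:
-- B to move --
(0,3): no bracket -> illegal
(0,4): no bracket -> illegal
(0,5): no bracket -> illegal
(1,1): no bracket -> illegal
(1,2): flips 3 -> legal
(1,3): flips 2 -> legal
(1,5): no bracket -> illegal
(2,1): flips 1 -> legal
(2,4): flips 1 -> legal
(2,5): no bracket -> illegal
(3,1): flips 2 -> legal
(4,1): no bracket -> illegal
(4,4): no bracket -> illegal
B mobility = 5
-- W to move --
(2,4): no bracket -> illegal
(2,5): no bracket -> illegal
(3,1): no bracket -> illegal
(3,5): flips 1 -> legal
(4,0): no bracket -> illegal
(4,1): no bracket -> illegal
(4,4): no bracket -> illegal
(5,0): no bracket -> illegal
(5,2): flips 1 -> legal
(5,3): flips 1 -> legal
(5,4): flips 1 -> legal
(5,5): no bracket -> illegal
W mobility = 4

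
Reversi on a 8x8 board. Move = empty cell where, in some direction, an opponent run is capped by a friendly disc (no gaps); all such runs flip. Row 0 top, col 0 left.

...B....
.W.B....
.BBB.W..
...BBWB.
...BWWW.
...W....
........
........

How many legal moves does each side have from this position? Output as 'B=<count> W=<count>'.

-- B to move --
(0,0): flips 1 -> legal
(0,1): flips 1 -> legal
(0,2): no bracket -> illegal
(1,0): no bracket -> illegal
(1,2): no bracket -> illegal
(1,4): flips 1 -> legal
(1,5): no bracket -> illegal
(1,6): flips 1 -> legal
(2,0): no bracket -> illegal
(2,4): no bracket -> illegal
(2,6): no bracket -> illegal
(3,7): no bracket -> illegal
(4,2): no bracket -> illegal
(4,7): flips 3 -> legal
(5,2): no bracket -> illegal
(5,4): flips 2 -> legal
(5,5): flips 1 -> legal
(5,6): flips 2 -> legal
(5,7): no bracket -> illegal
(6,2): no bracket -> illegal
(6,3): flips 1 -> legal
(6,4): no bracket -> illegal
B mobility = 9
-- W to move --
(0,2): no bracket -> illegal
(0,4): no bracket -> illegal
(1,0): no bracket -> illegal
(1,2): flips 2 -> legal
(1,4): no bracket -> illegal
(2,0): no bracket -> illegal
(2,4): flips 1 -> legal
(2,6): flips 1 -> legal
(2,7): flips 1 -> legal
(3,0): no bracket -> illegal
(3,1): flips 1 -> legal
(3,2): flips 2 -> legal
(3,7): flips 1 -> legal
(4,2): flips 1 -> legal
(4,7): flips 1 -> legal
(5,2): flips 2 -> legal
(5,4): no bracket -> illegal
W mobility = 10

Answer: B=9 W=10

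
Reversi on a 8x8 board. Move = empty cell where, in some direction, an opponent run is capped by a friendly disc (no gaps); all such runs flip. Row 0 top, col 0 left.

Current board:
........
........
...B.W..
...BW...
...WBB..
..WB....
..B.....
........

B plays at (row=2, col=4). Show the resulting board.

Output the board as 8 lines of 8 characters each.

Place B at (2,4); scan 8 dirs for brackets.
Dir NW: first cell '.' (not opp) -> no flip
Dir N: first cell '.' (not opp) -> no flip
Dir NE: first cell '.' (not opp) -> no flip
Dir W: first cell 'B' (not opp) -> no flip
Dir E: opp run (2,5), next='.' -> no flip
Dir SW: first cell 'B' (not opp) -> no flip
Dir S: opp run (3,4) capped by B -> flip
Dir SE: first cell '.' (not opp) -> no flip
All flips: (3,4)

Answer: ........
........
...BBW..
...BB...
...WBB..
..WB....
..B.....
........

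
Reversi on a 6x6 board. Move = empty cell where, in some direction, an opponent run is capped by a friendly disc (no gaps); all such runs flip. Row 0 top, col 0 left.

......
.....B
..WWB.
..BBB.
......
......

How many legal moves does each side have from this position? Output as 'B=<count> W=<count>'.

Answer: B=5 W=6

Derivation:
-- B to move --
(1,1): flips 1 -> legal
(1,2): flips 2 -> legal
(1,3): flips 1 -> legal
(1,4): flips 1 -> legal
(2,1): flips 2 -> legal
(3,1): no bracket -> illegal
B mobility = 5
-- W to move --
(0,4): no bracket -> illegal
(0,5): no bracket -> illegal
(1,3): no bracket -> illegal
(1,4): no bracket -> illegal
(2,1): no bracket -> illegal
(2,5): flips 1 -> legal
(3,1): no bracket -> illegal
(3,5): no bracket -> illegal
(4,1): flips 1 -> legal
(4,2): flips 1 -> legal
(4,3): flips 1 -> legal
(4,4): flips 1 -> legal
(4,5): flips 1 -> legal
W mobility = 6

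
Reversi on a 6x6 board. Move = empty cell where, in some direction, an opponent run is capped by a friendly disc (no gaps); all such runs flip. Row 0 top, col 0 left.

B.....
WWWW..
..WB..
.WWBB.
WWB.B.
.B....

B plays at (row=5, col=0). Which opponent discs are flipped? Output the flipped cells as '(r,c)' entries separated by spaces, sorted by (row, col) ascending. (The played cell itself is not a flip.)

Dir NW: edge -> no flip
Dir N: opp run (4,0), next='.' -> no flip
Dir NE: opp run (4,1) (3,2) capped by B -> flip
Dir W: edge -> no flip
Dir E: first cell 'B' (not opp) -> no flip
Dir SW: edge -> no flip
Dir S: edge -> no flip
Dir SE: edge -> no flip

Answer: (3,2) (4,1)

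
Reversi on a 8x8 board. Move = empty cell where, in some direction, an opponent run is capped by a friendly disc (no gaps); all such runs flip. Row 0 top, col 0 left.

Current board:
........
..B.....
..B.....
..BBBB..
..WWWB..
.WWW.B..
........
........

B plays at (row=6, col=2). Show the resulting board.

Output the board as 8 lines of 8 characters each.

Place B at (6,2); scan 8 dirs for brackets.
Dir NW: opp run (5,1), next='.' -> no flip
Dir N: opp run (5,2) (4,2) capped by B -> flip
Dir NE: opp run (5,3) (4,4) capped by B -> flip
Dir W: first cell '.' (not opp) -> no flip
Dir E: first cell '.' (not opp) -> no flip
Dir SW: first cell '.' (not opp) -> no flip
Dir S: first cell '.' (not opp) -> no flip
Dir SE: first cell '.' (not opp) -> no flip
All flips: (4,2) (4,4) (5,2) (5,3)

Answer: ........
..B.....
..B.....
..BBBB..
..BWBB..
.WBB.B..
..B.....
........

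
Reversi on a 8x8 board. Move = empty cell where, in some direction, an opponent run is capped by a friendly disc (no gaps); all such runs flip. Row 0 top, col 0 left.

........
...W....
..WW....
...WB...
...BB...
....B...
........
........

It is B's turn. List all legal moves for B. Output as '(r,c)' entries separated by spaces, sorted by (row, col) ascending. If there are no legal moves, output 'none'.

(0,2): no bracket -> illegal
(0,3): flips 3 -> legal
(0,4): no bracket -> illegal
(1,1): flips 2 -> legal
(1,2): flips 1 -> legal
(1,4): no bracket -> illegal
(2,1): no bracket -> illegal
(2,4): no bracket -> illegal
(3,1): no bracket -> illegal
(3,2): flips 1 -> legal
(4,2): no bracket -> illegal

Answer: (0,3) (1,1) (1,2) (3,2)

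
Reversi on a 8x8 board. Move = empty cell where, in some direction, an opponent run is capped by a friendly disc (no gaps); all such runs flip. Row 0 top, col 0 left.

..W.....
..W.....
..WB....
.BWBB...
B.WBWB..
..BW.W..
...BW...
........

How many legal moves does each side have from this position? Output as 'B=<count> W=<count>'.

-- B to move --
(0,1): flips 1 -> legal
(0,3): no bracket -> illegal
(1,1): flips 1 -> legal
(1,3): flips 1 -> legal
(2,1): flips 2 -> legal
(3,5): no bracket -> illegal
(4,1): flips 2 -> legal
(4,6): no bracket -> illegal
(5,1): flips 1 -> legal
(5,4): flips 2 -> legal
(5,6): no bracket -> illegal
(6,2): no bracket -> illegal
(6,5): flips 2 -> legal
(6,6): flips 2 -> legal
(7,3): no bracket -> illegal
(7,4): no bracket -> illegal
(7,5): flips 3 -> legal
B mobility = 10
-- W to move --
(1,3): flips 3 -> legal
(1,4): flips 1 -> legal
(2,0): flips 1 -> legal
(2,1): no bracket -> illegal
(2,4): flips 3 -> legal
(2,5): no bracket -> illegal
(3,0): flips 1 -> legal
(3,5): flips 3 -> legal
(3,6): no bracket -> illegal
(4,1): no bracket -> illegal
(4,6): flips 1 -> legal
(5,0): no bracket -> illegal
(5,1): flips 1 -> legal
(5,4): flips 1 -> legal
(5,6): flips 3 -> legal
(6,1): no bracket -> illegal
(6,2): flips 2 -> legal
(7,2): no bracket -> illegal
(7,3): flips 1 -> legal
(7,4): no bracket -> illegal
W mobility = 12

Answer: B=10 W=12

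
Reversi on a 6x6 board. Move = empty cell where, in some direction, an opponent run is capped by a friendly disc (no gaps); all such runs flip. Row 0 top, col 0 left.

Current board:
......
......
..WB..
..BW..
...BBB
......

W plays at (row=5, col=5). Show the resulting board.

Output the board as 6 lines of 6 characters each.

Place W at (5,5); scan 8 dirs for brackets.
Dir NW: opp run (4,4) capped by W -> flip
Dir N: opp run (4,5), next='.' -> no flip
Dir NE: edge -> no flip
Dir W: first cell '.' (not opp) -> no flip
Dir E: edge -> no flip
Dir SW: edge -> no flip
Dir S: edge -> no flip
Dir SE: edge -> no flip
All flips: (4,4)

Answer: ......
......
..WB..
..BW..
...BWB
.....W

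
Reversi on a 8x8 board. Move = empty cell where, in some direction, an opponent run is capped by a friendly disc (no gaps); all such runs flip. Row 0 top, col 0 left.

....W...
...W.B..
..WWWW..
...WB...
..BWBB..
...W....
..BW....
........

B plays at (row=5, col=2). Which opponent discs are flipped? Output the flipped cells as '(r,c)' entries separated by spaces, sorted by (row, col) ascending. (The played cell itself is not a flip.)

Dir NW: first cell '.' (not opp) -> no flip
Dir N: first cell 'B' (not opp) -> no flip
Dir NE: opp run (4,3) capped by B -> flip
Dir W: first cell '.' (not opp) -> no flip
Dir E: opp run (5,3), next='.' -> no flip
Dir SW: first cell '.' (not opp) -> no flip
Dir S: first cell 'B' (not opp) -> no flip
Dir SE: opp run (6,3), next='.' -> no flip

Answer: (4,3)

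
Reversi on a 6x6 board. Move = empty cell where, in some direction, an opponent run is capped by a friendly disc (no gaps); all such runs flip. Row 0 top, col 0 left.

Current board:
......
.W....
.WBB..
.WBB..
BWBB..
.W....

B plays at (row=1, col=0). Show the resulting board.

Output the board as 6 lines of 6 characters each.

Answer: ......
BW....
.BBB..
.WBB..
BWBB..
.W....

Derivation:
Place B at (1,0); scan 8 dirs for brackets.
Dir NW: edge -> no flip
Dir N: first cell '.' (not opp) -> no flip
Dir NE: first cell '.' (not opp) -> no flip
Dir W: edge -> no flip
Dir E: opp run (1,1), next='.' -> no flip
Dir SW: edge -> no flip
Dir S: first cell '.' (not opp) -> no flip
Dir SE: opp run (2,1) capped by B -> flip
All flips: (2,1)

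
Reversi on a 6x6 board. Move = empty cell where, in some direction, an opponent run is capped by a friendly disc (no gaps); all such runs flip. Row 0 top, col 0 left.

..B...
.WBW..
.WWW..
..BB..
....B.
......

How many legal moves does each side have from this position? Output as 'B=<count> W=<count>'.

Answer: B=8 W=6

Derivation:
-- B to move --
(0,0): flips 2 -> legal
(0,1): no bracket -> illegal
(0,3): flips 2 -> legal
(0,4): no bracket -> illegal
(1,0): flips 2 -> legal
(1,4): flips 2 -> legal
(2,0): flips 1 -> legal
(2,4): flips 1 -> legal
(3,0): flips 1 -> legal
(3,1): no bracket -> illegal
(3,4): flips 1 -> legal
B mobility = 8
-- W to move --
(0,1): flips 1 -> legal
(0,3): flips 1 -> legal
(2,4): no bracket -> illegal
(3,1): no bracket -> illegal
(3,4): no bracket -> illegal
(3,5): no bracket -> illegal
(4,1): flips 1 -> legal
(4,2): flips 1 -> legal
(4,3): flips 2 -> legal
(4,5): no bracket -> illegal
(5,3): no bracket -> illegal
(5,4): no bracket -> illegal
(5,5): flips 2 -> legal
W mobility = 6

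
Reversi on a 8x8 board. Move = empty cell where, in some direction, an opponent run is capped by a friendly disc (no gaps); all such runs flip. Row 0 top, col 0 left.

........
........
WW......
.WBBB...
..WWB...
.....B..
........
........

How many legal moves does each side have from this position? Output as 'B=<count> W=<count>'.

-- B to move --
(1,0): flips 1 -> legal
(1,1): no bracket -> illegal
(1,2): no bracket -> illegal
(2,2): no bracket -> illegal
(3,0): flips 1 -> legal
(4,0): no bracket -> illegal
(4,1): flips 2 -> legal
(5,1): flips 1 -> legal
(5,2): flips 2 -> legal
(5,3): flips 1 -> legal
(5,4): flips 1 -> legal
B mobility = 7
-- W to move --
(2,2): flips 1 -> legal
(2,3): flips 1 -> legal
(2,4): flips 1 -> legal
(2,5): flips 1 -> legal
(3,5): flips 3 -> legal
(4,1): no bracket -> illegal
(4,5): flips 1 -> legal
(4,6): no bracket -> illegal
(5,3): no bracket -> illegal
(5,4): no bracket -> illegal
(5,6): no bracket -> illegal
(6,4): no bracket -> illegal
(6,5): no bracket -> illegal
(6,6): no bracket -> illegal
W mobility = 6

Answer: B=7 W=6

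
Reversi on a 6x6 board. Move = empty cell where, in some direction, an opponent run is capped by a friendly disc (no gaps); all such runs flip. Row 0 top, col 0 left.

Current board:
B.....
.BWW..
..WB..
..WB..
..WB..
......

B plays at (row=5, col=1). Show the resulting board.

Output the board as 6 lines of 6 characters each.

Place B at (5,1); scan 8 dirs for brackets.
Dir NW: first cell '.' (not opp) -> no flip
Dir N: first cell '.' (not opp) -> no flip
Dir NE: opp run (4,2) capped by B -> flip
Dir W: first cell '.' (not opp) -> no flip
Dir E: first cell '.' (not opp) -> no flip
Dir SW: edge -> no flip
Dir S: edge -> no flip
Dir SE: edge -> no flip
All flips: (4,2)

Answer: B.....
.BWW..
..WB..
..WB..
..BB..
.B....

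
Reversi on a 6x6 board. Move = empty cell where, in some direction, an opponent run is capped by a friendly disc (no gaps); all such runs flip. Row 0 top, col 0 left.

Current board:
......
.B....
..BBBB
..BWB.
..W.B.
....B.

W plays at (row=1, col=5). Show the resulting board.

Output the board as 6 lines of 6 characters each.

Answer: ......
.B...W
..BBWB
..BWB.
..W.B.
....B.

Derivation:
Place W at (1,5); scan 8 dirs for brackets.
Dir NW: first cell '.' (not opp) -> no flip
Dir N: first cell '.' (not opp) -> no flip
Dir NE: edge -> no flip
Dir W: first cell '.' (not opp) -> no flip
Dir E: edge -> no flip
Dir SW: opp run (2,4) capped by W -> flip
Dir S: opp run (2,5), next='.' -> no flip
Dir SE: edge -> no flip
All flips: (2,4)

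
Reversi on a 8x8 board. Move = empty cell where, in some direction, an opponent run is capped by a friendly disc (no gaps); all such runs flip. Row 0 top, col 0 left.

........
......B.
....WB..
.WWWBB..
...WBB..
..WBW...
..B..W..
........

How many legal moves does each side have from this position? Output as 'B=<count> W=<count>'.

Answer: B=11 W=7

Derivation:
-- B to move --
(1,3): flips 1 -> legal
(1,4): flips 1 -> legal
(1,5): no bracket -> illegal
(2,0): no bracket -> illegal
(2,1): no bracket -> illegal
(2,2): flips 1 -> legal
(2,3): flips 3 -> legal
(3,0): flips 3 -> legal
(4,0): no bracket -> illegal
(4,1): no bracket -> illegal
(4,2): flips 2 -> legal
(5,1): flips 1 -> legal
(5,5): flips 1 -> legal
(5,6): no bracket -> illegal
(6,1): flips 2 -> legal
(6,3): flips 1 -> legal
(6,4): flips 1 -> legal
(6,6): no bracket -> illegal
(7,4): no bracket -> illegal
(7,5): no bracket -> illegal
(7,6): no bracket -> illegal
B mobility = 11
-- W to move --
(0,5): no bracket -> illegal
(0,6): no bracket -> illegal
(0,7): flips 3 -> legal
(1,4): no bracket -> illegal
(1,5): no bracket -> illegal
(1,7): no bracket -> illegal
(2,3): no bracket -> illegal
(2,6): flips 1 -> legal
(2,7): no bracket -> illegal
(3,6): flips 3 -> legal
(4,2): no bracket -> illegal
(4,6): flips 3 -> legal
(5,1): no bracket -> illegal
(5,5): flips 1 -> legal
(5,6): no bracket -> illegal
(6,1): no bracket -> illegal
(6,3): flips 1 -> legal
(6,4): no bracket -> illegal
(7,1): no bracket -> illegal
(7,2): flips 1 -> legal
(7,3): no bracket -> illegal
W mobility = 7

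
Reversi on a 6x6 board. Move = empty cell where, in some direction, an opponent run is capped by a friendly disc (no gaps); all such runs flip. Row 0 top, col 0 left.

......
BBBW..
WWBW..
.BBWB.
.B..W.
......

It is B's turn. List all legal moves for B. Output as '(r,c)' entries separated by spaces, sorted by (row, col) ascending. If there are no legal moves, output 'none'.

(0,2): no bracket -> illegal
(0,3): no bracket -> illegal
(0,4): flips 1 -> legal
(1,4): flips 2 -> legal
(2,4): flips 1 -> legal
(3,0): flips 2 -> legal
(3,5): no bracket -> illegal
(4,2): no bracket -> illegal
(4,3): no bracket -> illegal
(4,5): no bracket -> illegal
(5,3): no bracket -> illegal
(5,4): flips 1 -> legal
(5,5): flips 2 -> legal

Answer: (0,4) (1,4) (2,4) (3,0) (5,4) (5,5)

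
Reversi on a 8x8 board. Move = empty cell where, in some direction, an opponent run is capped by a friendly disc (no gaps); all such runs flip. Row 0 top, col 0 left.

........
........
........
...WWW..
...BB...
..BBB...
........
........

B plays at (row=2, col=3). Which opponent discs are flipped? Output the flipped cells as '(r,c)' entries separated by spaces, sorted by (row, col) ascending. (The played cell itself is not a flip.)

Dir NW: first cell '.' (not opp) -> no flip
Dir N: first cell '.' (not opp) -> no flip
Dir NE: first cell '.' (not opp) -> no flip
Dir W: first cell '.' (not opp) -> no flip
Dir E: first cell '.' (not opp) -> no flip
Dir SW: first cell '.' (not opp) -> no flip
Dir S: opp run (3,3) capped by B -> flip
Dir SE: opp run (3,4), next='.' -> no flip

Answer: (3,3)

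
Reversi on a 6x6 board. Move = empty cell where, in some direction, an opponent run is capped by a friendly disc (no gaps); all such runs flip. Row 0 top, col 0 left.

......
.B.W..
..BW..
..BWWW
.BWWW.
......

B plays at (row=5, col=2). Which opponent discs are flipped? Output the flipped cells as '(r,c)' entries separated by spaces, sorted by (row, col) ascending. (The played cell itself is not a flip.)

Answer: (4,2)

Derivation:
Dir NW: first cell 'B' (not opp) -> no flip
Dir N: opp run (4,2) capped by B -> flip
Dir NE: opp run (4,3) (3,4), next='.' -> no flip
Dir W: first cell '.' (not opp) -> no flip
Dir E: first cell '.' (not opp) -> no flip
Dir SW: edge -> no flip
Dir S: edge -> no flip
Dir SE: edge -> no flip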